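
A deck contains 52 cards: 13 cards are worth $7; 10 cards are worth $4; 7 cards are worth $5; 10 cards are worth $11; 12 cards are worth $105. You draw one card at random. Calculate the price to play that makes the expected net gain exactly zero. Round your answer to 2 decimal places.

E[payout] = (13/52)·7 + (10/52)·4 + (7/52)·5 + (10/52)·11 + (12/52)·105 = 384/13
Fair fee = E[payout] = 384/13 ≈ $29.54

$29.54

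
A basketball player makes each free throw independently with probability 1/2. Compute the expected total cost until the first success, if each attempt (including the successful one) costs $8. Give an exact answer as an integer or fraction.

$16

E[#attempts] = 1/p = 2; E[cost] = 8·2 = 16.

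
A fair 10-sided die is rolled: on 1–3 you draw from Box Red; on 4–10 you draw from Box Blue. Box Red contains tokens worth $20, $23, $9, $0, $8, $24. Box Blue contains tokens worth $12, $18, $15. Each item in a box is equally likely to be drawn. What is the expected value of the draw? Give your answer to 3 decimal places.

$14.700

E[X | Box Red] = (20 + 23 + 9 + 0 + 8 + 24)/6 = 14
E[X | Box Blue] = (12 + 18 + 15)/3 = 15
E[X] = (3/10)·14 + (7/10)·15 = 147/10 ≈ 14.700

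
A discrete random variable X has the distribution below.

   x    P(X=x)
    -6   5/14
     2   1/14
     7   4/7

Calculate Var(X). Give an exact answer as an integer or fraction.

E[X] = (5/14)·(-6) + (1/14)·2 + (4/7)·7 = 2
E[X²] = (5/14)·36 + (1/14)·4 + (4/7)·49 = 288/7
Var(X) = 288/7 − (2)² = 260/7

260/7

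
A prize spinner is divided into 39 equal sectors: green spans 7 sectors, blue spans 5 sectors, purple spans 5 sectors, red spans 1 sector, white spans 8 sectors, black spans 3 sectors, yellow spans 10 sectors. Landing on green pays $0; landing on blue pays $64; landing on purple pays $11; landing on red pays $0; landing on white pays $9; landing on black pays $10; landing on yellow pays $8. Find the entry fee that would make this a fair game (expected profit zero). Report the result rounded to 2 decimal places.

E[payout] = (7/39)·0 + (5/39)·64 + (5/39)·11 + (1/39)·0 + (8/39)·9 + (3/39)·10 + (10/39)·8 = 557/39
Fair fee = E[payout] = 557/39 ≈ $14.28

$14.28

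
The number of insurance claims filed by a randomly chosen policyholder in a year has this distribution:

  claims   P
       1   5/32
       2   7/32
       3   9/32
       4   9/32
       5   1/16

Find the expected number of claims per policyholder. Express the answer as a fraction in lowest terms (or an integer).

E[X] = (5/32)·1 + (7/32)·2 + (9/32)·3 + (9/32)·4 + (1/16)·5
     = 23/8

23/8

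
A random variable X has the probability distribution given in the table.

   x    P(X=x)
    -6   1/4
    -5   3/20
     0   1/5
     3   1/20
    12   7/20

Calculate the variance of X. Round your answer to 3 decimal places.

E[X] = (1/4)·(-6) + (3/20)·(-5) + (1/5)·0 + (1/20)·3 + (7/20)·12 = 21/10
E[X²] = (1/4)·36 + (3/20)·25 + (1/5)·0 + (1/20)·9 + (7/20)·144 = 318/5
Var(X) = 318/5 − (21/10)² = 5919/100 ≈ 59.190

59.190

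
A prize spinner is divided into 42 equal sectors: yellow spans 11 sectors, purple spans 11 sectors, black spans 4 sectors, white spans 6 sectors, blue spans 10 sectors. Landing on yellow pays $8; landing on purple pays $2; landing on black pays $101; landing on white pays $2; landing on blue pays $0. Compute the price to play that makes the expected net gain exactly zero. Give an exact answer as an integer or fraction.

263/21 dollars

E[payout] = (11/42)·8 + (11/42)·2 + (4/42)·101 + (6/42)·2 + (10/42)·0 = 263/21
Fair fee = E[payout] = 263/21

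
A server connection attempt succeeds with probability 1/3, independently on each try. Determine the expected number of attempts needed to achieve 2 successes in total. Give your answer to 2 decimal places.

By linearity (sum of 2 independent geometric waits), E[trials] = 2/p = 2/(1/3) = 6.
≈ 6.00

6.00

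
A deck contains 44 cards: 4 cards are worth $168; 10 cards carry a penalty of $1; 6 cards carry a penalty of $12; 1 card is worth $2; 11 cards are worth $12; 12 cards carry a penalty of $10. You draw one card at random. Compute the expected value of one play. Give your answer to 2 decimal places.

E[payout] = (4/44)·168 + (10/44)·(-1) + (6/44)·(-12) + (1/44)·2 + (11/44)·12 + (12/44)·(-10) = 151/11
≈ $13.73

$13.73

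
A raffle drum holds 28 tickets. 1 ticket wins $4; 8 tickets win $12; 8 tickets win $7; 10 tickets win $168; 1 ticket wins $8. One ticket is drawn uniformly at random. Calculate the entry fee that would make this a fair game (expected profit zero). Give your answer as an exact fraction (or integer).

461/7 dollars

E[payout] = (1/28)·4 + (8/28)·12 + (8/28)·7 + (10/28)·168 + (1/28)·8 = 461/7
Fair fee = E[payout] = 461/7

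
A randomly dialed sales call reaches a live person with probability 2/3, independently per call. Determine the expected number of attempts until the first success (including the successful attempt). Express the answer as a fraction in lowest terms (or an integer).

For a geometric distribution, E[trials] = 1/p = 1/(2/3) = 3/2.

3/2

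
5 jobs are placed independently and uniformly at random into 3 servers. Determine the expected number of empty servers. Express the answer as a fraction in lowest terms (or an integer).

32/81

Let Xⱼ=1 if server j is empty. P(Xⱼ=1) = ((3-1)/3)^5 = 32/243.
By linearity, E[#empty] = 3·32/243 = 32/81.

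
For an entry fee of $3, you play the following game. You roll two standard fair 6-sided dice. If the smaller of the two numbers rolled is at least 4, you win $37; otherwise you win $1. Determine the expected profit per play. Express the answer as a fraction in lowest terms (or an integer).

E[payout] = (3/4)·1 + (1/4)·37 = 10
Expected profit = 10 − 3 = 7

$7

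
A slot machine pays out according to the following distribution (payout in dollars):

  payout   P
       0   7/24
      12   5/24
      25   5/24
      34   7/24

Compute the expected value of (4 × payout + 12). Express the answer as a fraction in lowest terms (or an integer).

165/2

E[4x+12] = (7/24)·12 + (5/24)·60 + (5/24)·112 + (7/24)·148
     = 165/2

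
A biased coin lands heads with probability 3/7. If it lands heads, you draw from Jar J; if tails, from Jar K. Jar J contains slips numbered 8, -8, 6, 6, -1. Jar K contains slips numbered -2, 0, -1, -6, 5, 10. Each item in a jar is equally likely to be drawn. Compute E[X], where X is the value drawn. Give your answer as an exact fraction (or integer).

E[X | Jar J] = (8 − 8 + 6 + 6 − 1)/5 = 11/5
E[X | Jar K] = (-2 + 0 − 1 − 6 + 5 + 10)/6 = 1
E[X] = (3/7)·11/5 + (4/7)·1 = 53/35

53/35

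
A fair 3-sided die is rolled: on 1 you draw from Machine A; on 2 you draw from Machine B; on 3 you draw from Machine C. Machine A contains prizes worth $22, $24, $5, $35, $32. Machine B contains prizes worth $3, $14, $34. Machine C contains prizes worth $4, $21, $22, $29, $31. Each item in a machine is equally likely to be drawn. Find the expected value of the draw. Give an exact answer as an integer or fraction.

62/3 dollars

E[X | Machine A] = (22 + 24 + 5 + 35 + 32)/5 = 118/5
E[X | Machine B] = (3 + 14 + 34)/3 = 17
E[X | Machine C] = (4 + 21 + 22 + 29 + 31)/5 = 107/5
E[X] = (1/3)·118/5 + (1/3)·17 + (1/3)·107/5 = 62/3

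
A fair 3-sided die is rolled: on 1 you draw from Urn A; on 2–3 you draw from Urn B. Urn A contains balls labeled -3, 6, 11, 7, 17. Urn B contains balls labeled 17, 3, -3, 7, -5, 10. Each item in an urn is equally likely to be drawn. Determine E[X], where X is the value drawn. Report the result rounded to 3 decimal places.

E[X | Urn A] = (-3 + 6 + 11 + 7 + 17)/5 = 38/5
E[X | Urn B] = (17 + 3 − 3 + 7 − 5 + 10)/6 = 29/6
E[X] = (1/3)·38/5 + (2/3)·29/6 = 259/45 ≈ 5.756

5.756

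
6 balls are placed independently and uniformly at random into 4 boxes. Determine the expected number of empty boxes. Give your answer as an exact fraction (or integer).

729/1024

Let Xⱼ=1 if box j is empty. P(Xⱼ=1) = ((4-1)/4)^6 = 729/4096.
By linearity, E[#empty] = 4·729/4096 = 729/1024.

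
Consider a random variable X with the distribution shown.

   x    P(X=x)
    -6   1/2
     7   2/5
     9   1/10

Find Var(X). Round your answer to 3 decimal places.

E[X] = (1/2)·(-6) + (2/5)·7 + (1/10)·9 = 7/10
E[X²] = (1/2)·36 + (2/5)·49 + (1/10)·81 = 457/10
Var(X) = 457/10 − (7/10)² = 4521/100 ≈ 45.210

45.210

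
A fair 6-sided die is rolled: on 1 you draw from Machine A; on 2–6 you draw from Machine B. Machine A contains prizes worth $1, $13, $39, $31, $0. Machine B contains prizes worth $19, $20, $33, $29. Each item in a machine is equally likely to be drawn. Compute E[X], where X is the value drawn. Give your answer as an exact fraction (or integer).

E[X | Machine A] = (1 + 13 + 39 + 31 + 0)/5 = 84/5
E[X | Machine B] = (19 + 20 + 33 + 29)/4 = 101/4
E[X] = (1/6)·84/5 + (5/6)·101/4 = 2861/120

2861/120 dollars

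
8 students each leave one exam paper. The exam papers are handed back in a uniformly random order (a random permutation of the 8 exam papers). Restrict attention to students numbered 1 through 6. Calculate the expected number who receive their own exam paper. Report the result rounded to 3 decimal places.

Let Xᵢ = 1 if person i gets their own exam paper. For each i, P(Xᵢ=1) = 1/8.
By linearity of expectation, E[X₁+…+X_6] = 6·(1/8) = 3/4.
≈ 0.750

0.750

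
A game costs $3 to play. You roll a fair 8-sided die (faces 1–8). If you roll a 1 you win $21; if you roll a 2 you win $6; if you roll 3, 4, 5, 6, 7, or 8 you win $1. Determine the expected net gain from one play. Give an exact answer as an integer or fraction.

9/8 dollars

E[payout] = (3/4)·1 + (1/8)·6 + (1/8)·21 = 33/8
Expected profit = 33/8 − 3 = 9/8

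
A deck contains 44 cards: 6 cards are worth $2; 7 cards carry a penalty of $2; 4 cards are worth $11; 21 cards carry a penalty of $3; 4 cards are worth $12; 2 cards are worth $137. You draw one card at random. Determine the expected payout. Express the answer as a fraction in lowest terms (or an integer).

E[payout] = (6/44)·2 + (7/44)·(-2) + (4/44)·11 + (21/44)·(-3) + (4/44)·12 + (2/44)·137 = 301/44

301/44 dollars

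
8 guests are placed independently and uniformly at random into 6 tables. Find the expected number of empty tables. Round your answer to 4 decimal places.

Let Xⱼ=1 if table j is empty. P(Xⱼ=1) = ((6-1)/6)^8 = 390625/1679616.
By linearity, E[#empty] = 6·390625/1679616 = 390625/279936.
≈ 1.3954

1.3954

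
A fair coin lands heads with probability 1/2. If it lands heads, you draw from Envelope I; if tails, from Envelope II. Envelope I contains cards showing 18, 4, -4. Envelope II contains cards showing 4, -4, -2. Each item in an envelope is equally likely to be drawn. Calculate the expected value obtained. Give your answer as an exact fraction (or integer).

E[X | Envelope I] = (18 + 4 − 4)/3 = 6
E[X | Envelope II] = (4 − 4 − 2)/3 = -2/3
E[X] = (1/2)·6 + (1/2)·(-2/3) = 8/3

8/3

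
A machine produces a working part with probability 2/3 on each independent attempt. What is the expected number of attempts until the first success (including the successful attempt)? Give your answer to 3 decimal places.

For a geometric distribution, E[trials] = 1/p = 1/(2/3) = 3/2.
≈ 1.500

1.500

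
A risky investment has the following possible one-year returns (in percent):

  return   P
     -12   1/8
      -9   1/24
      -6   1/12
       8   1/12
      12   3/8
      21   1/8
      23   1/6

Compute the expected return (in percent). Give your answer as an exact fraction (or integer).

37/4

E[X] = (1/8)·(-12) + (1/24)·(-9) + (1/12)·(-6) + (1/12)·8 + (3/8)·12 + (1/8)·21 + (1/6)·23
     = 37/4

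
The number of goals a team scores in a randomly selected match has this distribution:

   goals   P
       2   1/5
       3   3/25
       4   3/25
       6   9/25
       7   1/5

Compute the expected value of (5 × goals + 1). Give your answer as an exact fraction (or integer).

25

E[5x+1] = (1/5)·11 + (3/25)·16 + (3/25)·21 + (9/25)·31 + (1/5)·36
     = 25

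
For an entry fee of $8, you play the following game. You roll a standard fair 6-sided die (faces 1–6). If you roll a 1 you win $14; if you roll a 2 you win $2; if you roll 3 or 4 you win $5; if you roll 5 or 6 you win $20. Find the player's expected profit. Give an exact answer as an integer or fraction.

E[payout] = (1/6)·2 + (1/3)·5 + (1/6)·14 + (1/3)·20 = 11
Expected profit = 11 − 8 = 3

$3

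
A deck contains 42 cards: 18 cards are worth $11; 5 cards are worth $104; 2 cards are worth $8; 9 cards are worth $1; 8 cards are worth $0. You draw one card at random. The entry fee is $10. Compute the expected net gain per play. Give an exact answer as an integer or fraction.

E[payout] = (18/42)·11 + (5/42)·104 + (2/42)·8 + (9/42)·1 + (8/42)·0 = 743/42
Expected profit = 743/42 − 10 = 323/42

323/42 dollars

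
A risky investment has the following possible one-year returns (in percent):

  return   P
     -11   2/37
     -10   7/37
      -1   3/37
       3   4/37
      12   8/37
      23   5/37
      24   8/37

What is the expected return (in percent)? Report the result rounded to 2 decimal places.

E[X] = (2/37)·(-11) + (7/37)·(-10) + (3/37)·(-1) + (4/37)·3 + (8/37)·12 + (5/37)·23 + (8/37)·24
     = 320/37 ≈ 8.65

8.65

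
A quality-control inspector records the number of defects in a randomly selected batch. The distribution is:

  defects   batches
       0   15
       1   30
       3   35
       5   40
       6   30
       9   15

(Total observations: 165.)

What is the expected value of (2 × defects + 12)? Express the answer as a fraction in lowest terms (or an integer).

Total = 165, so P(defects=0) = 15/165, etc.
E[2x+12] = (1/11)·12 + (2/11)·14 + (7/33)·18 + (8/33)·22 + (2/11)·24 + (1/11)·30
     = 656/33

656/33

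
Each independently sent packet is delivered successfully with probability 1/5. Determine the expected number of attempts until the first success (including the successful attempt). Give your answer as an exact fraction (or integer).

5

For a geometric distribution, E[trials] = 1/p = 1/(1/5) = 5.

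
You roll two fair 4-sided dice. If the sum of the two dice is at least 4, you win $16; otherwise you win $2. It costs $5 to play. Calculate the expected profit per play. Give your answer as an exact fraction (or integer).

67/8 dollars

E[payout] = (3/16)·2 + (13/16)·16 = 107/8
Expected profit = 107/8 − 5 = 67/8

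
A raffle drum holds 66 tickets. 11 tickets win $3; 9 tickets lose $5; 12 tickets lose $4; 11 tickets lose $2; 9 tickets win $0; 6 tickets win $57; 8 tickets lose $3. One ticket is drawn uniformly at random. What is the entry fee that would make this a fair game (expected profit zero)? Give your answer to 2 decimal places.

E[payout] = (11/66)·3 + (9/66)·(-5) + (12/66)·(-4) + (11/66)·(-2) + (9/66)·0 + (6/66)·57 + (8/66)·(-3) = 118/33
Fair fee = E[payout] = 118/33 ≈ $3.58

$3.58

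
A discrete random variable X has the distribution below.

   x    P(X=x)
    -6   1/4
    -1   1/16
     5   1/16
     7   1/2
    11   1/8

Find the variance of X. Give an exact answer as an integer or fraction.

E[X] = (1/4)·(-6) + (1/16)·(-1) + (1/16)·5 + (1/2)·7 + (1/8)·11 = 29/8
E[X²] = (1/4)·36 + (1/16)·1 + (1/16)·25 + (1/2)·49 + (1/8)·121 = 201/4
Var(X) = 201/4 − (29/8)² = 2375/64

2375/64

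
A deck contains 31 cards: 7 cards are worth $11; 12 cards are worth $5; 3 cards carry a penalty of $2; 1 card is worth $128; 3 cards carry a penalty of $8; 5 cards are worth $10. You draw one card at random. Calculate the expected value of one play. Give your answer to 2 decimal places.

E[payout] = (7/31)·11 + (12/31)·5 + (3/31)·(-2) + (1/31)·128 + (3/31)·(-8) + (5/31)·10 = 285/31
≈ $9.19

$9.19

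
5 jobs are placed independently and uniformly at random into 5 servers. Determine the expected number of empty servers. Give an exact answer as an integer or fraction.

1024/625

Let Xⱼ=1 if server j is empty. P(Xⱼ=1) = ((5-1)/5)^5 = 1024/3125.
By linearity, E[#empty] = 5·1024/3125 = 1024/625.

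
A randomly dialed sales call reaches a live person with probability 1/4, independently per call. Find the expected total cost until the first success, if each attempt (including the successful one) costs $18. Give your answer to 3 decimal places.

E[#attempts] = 1/p = 4; E[cost] = 18·4 = 72.
≈ 72.000

$72.000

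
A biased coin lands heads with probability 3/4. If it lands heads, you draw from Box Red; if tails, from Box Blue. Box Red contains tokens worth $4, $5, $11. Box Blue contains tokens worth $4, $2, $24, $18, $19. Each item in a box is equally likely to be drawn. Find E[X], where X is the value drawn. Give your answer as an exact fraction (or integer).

E[X | Box Red] = (4 + 5 + 11)/3 = 20/3
E[X | Box Blue] = (4 + 2 + 24 + 18 + 19)/5 = 67/5
E[X] = (3/4)·20/3 + (1/4)·67/5 = 167/20

167/20 dollars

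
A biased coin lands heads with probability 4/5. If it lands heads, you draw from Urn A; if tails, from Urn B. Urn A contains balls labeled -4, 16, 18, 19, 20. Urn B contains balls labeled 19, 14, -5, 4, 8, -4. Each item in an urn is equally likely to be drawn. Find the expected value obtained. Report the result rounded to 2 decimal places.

E[X | Urn A] = (-4 + 16 + 18 + 19 + 20)/5 = 69/5
E[X | Urn B] = (19 + 14 − 5 + 4 + 8 − 4)/6 = 6
E[X] = (4/5)·69/5 + (1/5)·6 = 306/25 ≈ 12.24

12.24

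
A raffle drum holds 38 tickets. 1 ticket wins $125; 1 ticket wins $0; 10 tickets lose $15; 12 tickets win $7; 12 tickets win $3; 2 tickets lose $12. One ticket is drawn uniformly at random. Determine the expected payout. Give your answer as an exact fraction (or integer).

71/38 dollars

E[payout] = (1/38)·125 + (1/38)·0 + (10/38)·(-15) + (12/38)·7 + (12/38)·3 + (2/38)·(-12) = 71/38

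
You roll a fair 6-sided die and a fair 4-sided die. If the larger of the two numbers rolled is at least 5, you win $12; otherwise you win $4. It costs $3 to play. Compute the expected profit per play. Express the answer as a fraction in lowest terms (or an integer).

11/3 dollars

E[payout] = (2/3)·4 + (1/3)·12 = 20/3
Expected profit = 20/3 − 3 = 11/3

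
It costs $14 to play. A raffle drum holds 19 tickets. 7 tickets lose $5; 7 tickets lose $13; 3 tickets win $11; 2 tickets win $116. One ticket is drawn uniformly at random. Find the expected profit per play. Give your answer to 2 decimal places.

-$6.68

E[payout] = (7/19)·(-5) + (7/19)·(-13) + (3/19)·11 + (2/19)·116 = 139/19
Expected profit = 139/19 − 14 = -127/19 ≈ -$6.68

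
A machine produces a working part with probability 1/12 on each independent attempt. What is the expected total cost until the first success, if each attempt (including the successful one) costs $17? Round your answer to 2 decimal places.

E[#attempts] = 1/p = 12; E[cost] = 17·12 = 204.
≈ 204.00

$204.00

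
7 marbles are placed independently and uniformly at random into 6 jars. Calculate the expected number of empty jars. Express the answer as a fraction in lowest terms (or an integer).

Let Xⱼ=1 if jar j is empty. P(Xⱼ=1) = ((6-1)/6)^7 = 78125/279936.
By linearity, E[#empty] = 6·78125/279936 = 78125/46656.

78125/46656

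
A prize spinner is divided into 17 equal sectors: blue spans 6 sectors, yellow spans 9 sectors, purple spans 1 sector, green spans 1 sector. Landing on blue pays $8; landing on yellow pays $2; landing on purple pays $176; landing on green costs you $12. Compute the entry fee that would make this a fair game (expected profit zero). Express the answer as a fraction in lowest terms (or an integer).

230/17 dollars

E[payout] = (6/17)·8 + (9/17)·2 + (1/17)·176 + (1/17)·(-12) = 230/17
Fair fee = E[payout] = 230/17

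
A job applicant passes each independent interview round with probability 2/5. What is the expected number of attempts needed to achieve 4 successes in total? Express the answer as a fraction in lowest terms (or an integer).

By linearity (sum of 4 independent geometric waits), E[trials] = 4/p = 4/(2/5) = 10.

10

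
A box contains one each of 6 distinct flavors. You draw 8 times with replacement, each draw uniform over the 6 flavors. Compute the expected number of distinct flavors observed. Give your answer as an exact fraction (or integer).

Let Xⱼ=1 if type j appears at least once. P(Xⱼ=1) = 1 − ((6−1)/6)^8 = 1288991/1679616.
E[#distinct] = 6·1288991/1679616 = 1288991/279936.

1288991/279936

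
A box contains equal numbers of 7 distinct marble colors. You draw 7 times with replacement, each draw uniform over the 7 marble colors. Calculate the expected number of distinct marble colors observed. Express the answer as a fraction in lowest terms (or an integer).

543607/117649

Let Xⱼ=1 if type j appears at least once. P(Xⱼ=1) = 1 − ((7−1)/7)^7 = 543607/823543.
E[#distinct] = 7·543607/823543 = 543607/117649.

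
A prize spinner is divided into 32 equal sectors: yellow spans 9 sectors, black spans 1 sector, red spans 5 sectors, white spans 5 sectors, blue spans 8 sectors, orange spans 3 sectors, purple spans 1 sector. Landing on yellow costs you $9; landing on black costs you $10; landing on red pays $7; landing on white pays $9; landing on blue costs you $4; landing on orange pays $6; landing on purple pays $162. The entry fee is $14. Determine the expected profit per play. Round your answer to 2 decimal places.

-$9.72

E[payout] = (9/32)·(-9) + (1/32)·(-10) + (5/32)·7 + (5/32)·9 + (8/32)·(-4) + (3/32)·6 + (1/32)·162 = 137/32
Expected profit = 137/32 − 14 = -311/32 ≈ -$9.72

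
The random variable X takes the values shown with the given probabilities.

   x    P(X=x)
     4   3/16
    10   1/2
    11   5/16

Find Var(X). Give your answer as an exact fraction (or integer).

1639/256

E[X] = (3/16)·4 + (1/2)·10 + (5/16)·11 = 147/16
E[X²] = (3/16)·16 + (1/2)·100 + (5/16)·121 = 1453/16
Var(X) = 1453/16 − (147/16)² = 1639/256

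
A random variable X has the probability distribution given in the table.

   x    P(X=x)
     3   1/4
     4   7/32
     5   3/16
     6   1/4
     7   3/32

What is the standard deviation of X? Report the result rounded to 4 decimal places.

1.3284

E[X] = 151/32, E[X²] = 769/32
Var(X) = E[X²] − (E[X])² = 769/32 − 22801/1024 = 1807/1024
SD(X) = √(1807/1024) ≈ 1.3284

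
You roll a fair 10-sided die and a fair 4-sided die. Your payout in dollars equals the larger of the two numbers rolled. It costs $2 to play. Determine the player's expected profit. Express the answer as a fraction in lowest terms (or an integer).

Distribution of the larger of the two numbers rolled: 1 w.p. 1/40, 2 w.p. 3/40, 3 w.p. 1/8, 4 w.p. 7/40, 5 w.p. 1/10, 6 w.p. 1/10, …
E[payout] = (1/40)·1 + (3/40)·2 + (1/8)·3 + (7/40)·4 + (1/10)·5 + (1/10)·6 + (1/10)·7 + (1/10)·8 + (1/10)·9 + (1/10)·10 = 23/4
Expected profit = 23/4 − 2 = 15/4

15/4 dollars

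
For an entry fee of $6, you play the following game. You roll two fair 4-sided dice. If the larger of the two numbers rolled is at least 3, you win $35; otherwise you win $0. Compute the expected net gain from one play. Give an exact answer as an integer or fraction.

E[payout] = (1/4)·0 + (3/4)·35 = 105/4
Expected profit = 105/4 − 6 = 81/4

81/4 dollars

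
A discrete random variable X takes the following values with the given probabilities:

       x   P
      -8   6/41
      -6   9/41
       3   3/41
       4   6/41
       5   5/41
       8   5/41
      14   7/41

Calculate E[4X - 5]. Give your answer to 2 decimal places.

4.17

E[4x-5] = (6/41)·(-37) + (9/41)·(-29) + (3/41)·7 + (6/41)·11 + (5/41)·15 + (5/41)·27 + (7/41)·51
     = 171/41 ≈ 4.17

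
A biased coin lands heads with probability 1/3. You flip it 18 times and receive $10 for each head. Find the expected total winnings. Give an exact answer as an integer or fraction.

$60

E[#heads] = 18·1/3 = 6 (linearity over flips).
E[winnings] = 10·6 = 60.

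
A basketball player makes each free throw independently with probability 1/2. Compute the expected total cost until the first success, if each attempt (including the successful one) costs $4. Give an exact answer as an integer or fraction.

E[#attempts] = 1/p = 2; E[cost] = 4·2 = 8.

$8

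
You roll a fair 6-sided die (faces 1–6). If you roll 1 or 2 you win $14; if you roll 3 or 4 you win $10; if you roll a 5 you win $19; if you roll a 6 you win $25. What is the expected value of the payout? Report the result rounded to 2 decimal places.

$15.33

E[payout] = (1/3)·10 + (1/3)·14 + (1/6)·19 + (1/6)·25 = 46/3
≈ $15.33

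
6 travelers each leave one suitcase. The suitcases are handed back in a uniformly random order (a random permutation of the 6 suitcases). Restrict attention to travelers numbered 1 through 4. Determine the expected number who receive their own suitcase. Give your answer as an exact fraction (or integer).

Let Xᵢ = 1 if person i gets their own suitcase. For each i, P(Xᵢ=1) = 1/6.
By linearity of expectation, E[X₁+…+X_4] = 4·(1/6) = 2/3.

2/3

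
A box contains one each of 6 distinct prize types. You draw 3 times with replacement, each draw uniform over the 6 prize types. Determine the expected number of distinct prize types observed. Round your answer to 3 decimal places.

2.528

Let Xⱼ=1 if type j appears at least once. P(Xⱼ=1) = 1 − ((6−1)/6)^3 = 91/216.
E[#distinct] = 6·91/216 = 91/36.
≈ 2.528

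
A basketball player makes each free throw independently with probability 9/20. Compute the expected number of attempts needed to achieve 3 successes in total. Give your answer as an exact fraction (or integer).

By linearity (sum of 3 independent geometric waits), E[trials] = 3/p = 3/(9/20) = 20/3.

20/3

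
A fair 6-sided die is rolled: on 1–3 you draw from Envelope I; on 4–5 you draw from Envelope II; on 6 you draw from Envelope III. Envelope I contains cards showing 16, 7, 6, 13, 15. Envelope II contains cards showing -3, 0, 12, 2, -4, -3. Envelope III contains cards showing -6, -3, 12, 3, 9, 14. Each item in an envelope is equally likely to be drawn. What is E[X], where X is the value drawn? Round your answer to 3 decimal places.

6.728

E[X | Envelope I] = (16 + 7 + 6 + 13 + 15)/5 = 57/5
E[X | Envelope II] = (-3 + 0 + 12 + 2 − 4 − 3)/6 = 2/3
E[X | Envelope III] = (-6 − 3 + 12 + 3 + 9 + 14)/6 = 29/6
E[X] = (1/2)·57/5 + (1/3)·2/3 + (1/6)·29/6 = 1211/180 ≈ 6.728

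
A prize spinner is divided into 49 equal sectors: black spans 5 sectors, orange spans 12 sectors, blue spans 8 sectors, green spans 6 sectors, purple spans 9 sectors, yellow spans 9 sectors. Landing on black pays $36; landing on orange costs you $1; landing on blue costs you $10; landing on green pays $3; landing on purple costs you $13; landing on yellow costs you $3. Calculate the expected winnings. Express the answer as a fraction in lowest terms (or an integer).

E[payout] = (5/49)·36 + (12/49)·(-1) + (8/49)·(-10) + (6/49)·3 + (9/49)·(-13) + (9/49)·(-3) = -38/49

-38/49 dollars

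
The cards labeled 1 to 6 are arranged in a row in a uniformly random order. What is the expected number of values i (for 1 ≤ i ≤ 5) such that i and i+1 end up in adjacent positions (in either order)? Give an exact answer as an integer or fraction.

For each i ∈ {1,…,5}, let Xᵢ = 1 if i and i+1 are adjacent. P(Xᵢ=1) = 2·(6−1)!/6! = 2/6.
By linearity, E[ΣXᵢ] = (5)·(2/6) = 5/3.

5/3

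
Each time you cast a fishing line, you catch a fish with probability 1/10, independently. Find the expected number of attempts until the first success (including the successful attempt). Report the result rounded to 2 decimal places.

For a geometric distribution, E[trials] = 1/p = 1/(1/10) = 10.
≈ 10.00

10.00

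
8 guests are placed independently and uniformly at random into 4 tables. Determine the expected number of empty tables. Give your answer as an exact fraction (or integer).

6561/16384

Let Xⱼ=1 if table j is empty. P(Xⱼ=1) = ((4-1)/4)^8 = 6561/65536.
By linearity, E[#empty] = 4·6561/65536 = 6561/16384.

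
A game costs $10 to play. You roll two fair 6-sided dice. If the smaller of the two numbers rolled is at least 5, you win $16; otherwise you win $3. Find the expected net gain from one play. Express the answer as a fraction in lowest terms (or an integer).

-50/9 dollars

E[payout] = (8/9)·3 + (1/9)·16 = 40/9
Expected profit = 40/9 − 10 = -50/9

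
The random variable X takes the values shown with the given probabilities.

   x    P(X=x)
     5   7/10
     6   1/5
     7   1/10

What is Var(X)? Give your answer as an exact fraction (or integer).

11/25

E[X] = (7/10)·5 + (1/5)·6 + (1/10)·7 = 27/5
E[X²] = (7/10)·25 + (1/5)·36 + (1/10)·49 = 148/5
Var(X) = 148/5 − (27/5)² = 11/25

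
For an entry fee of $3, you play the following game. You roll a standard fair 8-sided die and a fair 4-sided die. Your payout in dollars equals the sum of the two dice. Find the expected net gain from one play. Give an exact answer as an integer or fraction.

$4

Distribution of the sum of the two dice: 2 w.p. 1/32, 3 w.p. 1/16, 4 w.p. 3/32, 5 w.p. 1/8, 6 w.p. 1/8, 7 w.p. 1/8, …
E[payout] = (1/32)·2 + (1/16)·3 + (3/32)·4 + (1/8)·5 + (1/8)·6 + (1/8)·7 + (1/8)·8 + (1/8)·9 + (3/32)·10 + (1/16)·11 + (1/32)·12 = 7
Expected profit = 7 − 3 = 4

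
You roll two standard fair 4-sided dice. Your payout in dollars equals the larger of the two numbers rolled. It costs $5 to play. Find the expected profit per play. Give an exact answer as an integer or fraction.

Distribution of the larger of the two numbers rolled: 1 w.p. 1/16, 2 w.p. 3/16, 3 w.p. 5/16, 4 w.p. 7/16
E[payout] = (1/16)·1 + (3/16)·2 + (5/16)·3 + (7/16)·4 = 25/8
Expected profit = 25/8 − 5 = -15/8

-15/8 dollars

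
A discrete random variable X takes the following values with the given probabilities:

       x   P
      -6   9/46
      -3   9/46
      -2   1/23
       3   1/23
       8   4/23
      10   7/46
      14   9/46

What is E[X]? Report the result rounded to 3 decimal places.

E[X] = (9/46)·(-6) + (9/46)·(-3) + (1/23)·(-2) + (1/23)·3 + (4/23)·8 + (7/46)·10 + (9/46)·14
     = 181/46 ≈ 3.935

3.935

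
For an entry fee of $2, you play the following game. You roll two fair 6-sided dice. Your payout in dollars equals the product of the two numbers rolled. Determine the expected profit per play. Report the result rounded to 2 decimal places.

$10.25

Distribution of the product of the two numbers rolled: 1 w.p. 1/36, 2 w.p. 1/18, 3 w.p. 1/18, 4 w.p. 1/12, 5 w.p. 1/18, 6 w.p. 1/9, …
E[payout] = (1/36)·1 + (1/18)·2 + (1/18)·3 + (1/12)·4 + (1/18)·5 + (1/9)·6 + (1/18)·8 + (1/36)·9 + (1/18)·10 + (1/9)·12 + (1/18)·15 + (1/36)·16 + (1/18)·18 + (1/18)·20 + (1/18)·24 + (1/36)·25 + (1/18)·30 + (1/36)·36 = 49/4
Expected profit = 49/4 − 2 = 41/4 ≈ $10.25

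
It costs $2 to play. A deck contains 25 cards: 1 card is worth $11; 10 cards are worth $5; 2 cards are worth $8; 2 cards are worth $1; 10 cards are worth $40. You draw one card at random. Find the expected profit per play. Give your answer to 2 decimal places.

$17.16

E[payout] = (1/25)·11 + (10/25)·5 + (2/25)·8 + (2/25)·1 + (10/25)·40 = 479/25
Expected profit = 479/25 − 2 = 429/25 ≈ $17.16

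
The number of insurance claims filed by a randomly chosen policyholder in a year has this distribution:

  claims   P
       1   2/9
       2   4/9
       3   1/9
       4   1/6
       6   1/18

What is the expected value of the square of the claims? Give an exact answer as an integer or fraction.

E[X²] = (2/9)·1 + (4/9)·4 + (1/9)·9 + (1/6)·16 + (1/18)·36
     = 23/3

23/3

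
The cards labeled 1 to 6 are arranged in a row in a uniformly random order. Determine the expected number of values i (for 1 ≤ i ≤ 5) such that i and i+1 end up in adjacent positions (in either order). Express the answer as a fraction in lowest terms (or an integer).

5/3

For each i ∈ {1,…,5}, let Xᵢ = 1 if i and i+1 are adjacent. P(Xᵢ=1) = 2·(6−1)!/6! = 2/6.
By linearity, E[ΣXᵢ] = (5)·(2/6) = 5/3.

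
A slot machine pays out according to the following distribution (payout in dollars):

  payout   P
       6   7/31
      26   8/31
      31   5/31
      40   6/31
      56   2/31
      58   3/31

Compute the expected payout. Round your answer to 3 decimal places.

E[X] = (7/31)·6 + (8/31)·26 + (5/31)·31 + (6/31)·40 + (2/31)·56 + (3/31)·58
     = 931/31 ≈ 30.032

$30.032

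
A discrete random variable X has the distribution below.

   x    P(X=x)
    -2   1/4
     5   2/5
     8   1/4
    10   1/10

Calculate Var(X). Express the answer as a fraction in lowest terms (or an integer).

67/4

E[X] = (1/4)·(-2) + (2/5)·5 + (1/4)·8 + (1/10)·10 = 9/2
E[X²] = (1/4)·4 + (2/5)·25 + (1/4)·64 + (1/10)·100 = 37
Var(X) = 37 − (9/2)² = 67/4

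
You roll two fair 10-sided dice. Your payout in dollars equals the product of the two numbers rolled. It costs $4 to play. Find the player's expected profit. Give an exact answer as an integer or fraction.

Distribution of the product of the two numbers rolled: 1 w.p. 1/100, 2 w.p. 1/50, 3 w.p. 1/50, 4 w.p. 3/100, 5 w.p. 1/50, 6 w.p. 1/25, …
E[payout] = (1/100)·1 + (1/50)·2 + (1/50)·3 + (3/100)·4 + (1/50)·5 + (1/25)·6 + (1/50)·7 + (1/25)·8 + (3/100)·9 + (1/25)·10 + (1/25)·12 + (1/50)·14 + (1/50)·15 + (3/100)·16 + (1/25)·18 + (1/25)·20 + (1/50)·21 + (1/25)·24 + (1/100)·25 + (1/50)·27 + (1/50)·28 + (1/25)·30 + (1/50)·32 + (1/50)·35 + (3/100)·36 + (1/25)·40 + (1/50)·42 + (1/50)·45 + (1/50)·48 + (1/100)·49 + (1/50)·50 + (1/50)·54 + (1/50)·56 + (1/50)·60 + (1/50)·63 + (1/100)·64 + (1/50)·70 + (1/50)·72 + (1/50)·80 + (1/100)·81 + (1/50)·90 + (1/100)·100 = 121/4
Expected profit = 121/4 − 4 = 105/4

105/4 dollars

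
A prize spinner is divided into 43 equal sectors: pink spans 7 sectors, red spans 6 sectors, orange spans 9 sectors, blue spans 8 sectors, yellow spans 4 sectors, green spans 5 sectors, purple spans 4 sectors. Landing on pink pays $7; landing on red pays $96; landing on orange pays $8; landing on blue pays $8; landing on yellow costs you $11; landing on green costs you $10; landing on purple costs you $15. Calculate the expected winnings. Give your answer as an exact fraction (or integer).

E[payout] = (7/43)·7 + (6/43)·96 + (9/43)·8 + (8/43)·8 + (4/43)·(-11) + (5/43)·(-10) + (4/43)·(-15) = 607/43

607/43 dollars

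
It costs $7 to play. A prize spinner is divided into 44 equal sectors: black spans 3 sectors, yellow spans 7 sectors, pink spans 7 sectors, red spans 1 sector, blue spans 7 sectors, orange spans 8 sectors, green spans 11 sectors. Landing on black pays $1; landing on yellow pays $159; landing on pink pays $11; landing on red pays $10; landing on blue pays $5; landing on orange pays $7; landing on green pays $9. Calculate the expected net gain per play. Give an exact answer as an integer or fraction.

1085/44 dollars

E[payout] = (3/44)·1 + (7/44)·159 + (7/44)·11 + (1/44)·10 + (7/44)·5 + (8/44)·7 + (11/44)·9 = 1393/44
Expected profit = 1393/44 − 7 = 1085/44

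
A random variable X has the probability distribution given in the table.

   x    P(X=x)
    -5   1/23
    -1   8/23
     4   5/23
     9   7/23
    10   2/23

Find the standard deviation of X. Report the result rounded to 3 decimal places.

4.791

E[X] = 90/23, E[X²] = 880/23
Var(X) = E[X²] − (E[X])² = 880/23 − 8100/529 = 12140/529
SD(X) = √(12140/529) ≈ 4.791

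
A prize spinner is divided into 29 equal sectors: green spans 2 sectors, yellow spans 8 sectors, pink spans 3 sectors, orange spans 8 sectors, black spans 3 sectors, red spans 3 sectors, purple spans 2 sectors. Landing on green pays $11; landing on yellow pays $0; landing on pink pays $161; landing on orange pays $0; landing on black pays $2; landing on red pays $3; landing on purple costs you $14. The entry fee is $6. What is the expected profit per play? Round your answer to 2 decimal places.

E[payout] = (2/29)·11 + (8/29)·0 + (3/29)·161 + (8/29)·0 + (3/29)·2 + (3/29)·3 + (2/29)·(-14) = 492/29
Expected profit = 492/29 − 6 = 318/29 ≈ $10.97

$10.97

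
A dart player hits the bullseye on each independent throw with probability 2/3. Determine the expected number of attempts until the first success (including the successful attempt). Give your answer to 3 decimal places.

1.500

For a geometric distribution, E[trials] = 1/p = 1/(2/3) = 3/2.
≈ 1.500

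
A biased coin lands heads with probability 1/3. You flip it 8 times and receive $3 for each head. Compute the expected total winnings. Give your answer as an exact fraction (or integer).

E[#heads] = 8·1/3 = 8/3 (linearity over flips).
E[winnings] = 3·8/3 = 8.

$8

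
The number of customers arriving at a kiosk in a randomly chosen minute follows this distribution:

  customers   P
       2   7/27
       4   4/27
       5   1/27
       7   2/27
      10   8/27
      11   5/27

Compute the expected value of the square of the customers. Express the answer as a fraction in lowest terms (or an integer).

60

E[X²] = (7/27)·4 + (4/27)·16 + (1/27)·25 + (2/27)·49 + (8/27)·100 + (5/27)·121
     = 60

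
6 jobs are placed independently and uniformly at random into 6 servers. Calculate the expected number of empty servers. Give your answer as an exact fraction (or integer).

15625/7776

Let Xⱼ=1 if server j is empty. P(Xⱼ=1) = ((6-1)/6)^6 = 15625/46656.
By linearity, E[#empty] = 6·15625/46656 = 15625/7776.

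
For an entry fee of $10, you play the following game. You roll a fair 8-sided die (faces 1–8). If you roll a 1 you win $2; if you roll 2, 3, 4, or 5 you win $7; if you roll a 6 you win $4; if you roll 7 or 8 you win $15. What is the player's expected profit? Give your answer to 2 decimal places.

-$2.00

E[payout] = (1/8)·2 + (1/8)·4 + (1/2)·7 + (1/4)·15 = 8
Expected profit = 8 − 10 = -2 ≈ -$2.00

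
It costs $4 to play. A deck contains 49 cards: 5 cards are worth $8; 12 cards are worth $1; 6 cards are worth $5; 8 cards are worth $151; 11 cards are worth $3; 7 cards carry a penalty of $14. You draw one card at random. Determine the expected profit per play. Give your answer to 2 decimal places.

$21.00

E[payout] = (5/49)·8 + (12/49)·1 + (6/49)·5 + (8/49)·151 + (11/49)·3 + (7/49)·(-14) = 25
Expected profit = 25 − 4 = 21 ≈ $21.00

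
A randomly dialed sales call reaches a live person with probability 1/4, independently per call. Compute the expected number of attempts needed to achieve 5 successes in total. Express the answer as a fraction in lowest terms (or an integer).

20

By linearity (sum of 5 independent geometric waits), E[trials] = 5/p = 5/(1/4) = 20.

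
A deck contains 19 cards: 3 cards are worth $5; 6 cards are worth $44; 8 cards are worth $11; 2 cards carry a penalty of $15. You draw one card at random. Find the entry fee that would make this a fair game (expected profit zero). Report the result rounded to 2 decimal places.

E[payout] = (3/19)·5 + (6/19)·44 + (8/19)·11 + (2/19)·(-15) = 337/19
Fair fee = E[payout] = 337/19 ≈ $17.74

$17.74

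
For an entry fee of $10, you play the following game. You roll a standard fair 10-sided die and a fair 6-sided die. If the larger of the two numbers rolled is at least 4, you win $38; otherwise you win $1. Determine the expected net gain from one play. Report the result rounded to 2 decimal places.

$22.45

E[payout] = (3/20)·1 + (17/20)·38 = 649/20
Expected profit = 649/20 − 10 = 449/20 ≈ $22.45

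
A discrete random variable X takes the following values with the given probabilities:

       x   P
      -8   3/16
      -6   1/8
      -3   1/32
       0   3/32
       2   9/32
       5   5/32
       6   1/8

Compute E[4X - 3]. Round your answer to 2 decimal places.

-4.00

E[4x-3] = (3/16)·(-35) + (1/8)·(-27) + (1/32)·(-15) + (3/32)·(-3) + (9/32)·5 + (5/32)·17 + (1/8)·21
     = -4 ≈ -4.00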